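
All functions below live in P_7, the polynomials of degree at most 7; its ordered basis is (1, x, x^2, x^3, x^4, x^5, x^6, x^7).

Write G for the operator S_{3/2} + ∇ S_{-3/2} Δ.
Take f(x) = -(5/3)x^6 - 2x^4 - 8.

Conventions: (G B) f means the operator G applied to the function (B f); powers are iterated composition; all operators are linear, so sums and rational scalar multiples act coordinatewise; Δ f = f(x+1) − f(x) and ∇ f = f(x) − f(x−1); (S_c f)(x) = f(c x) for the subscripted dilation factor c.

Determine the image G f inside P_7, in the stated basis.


g(x) = -(1215/64)x^6 + (5913/16)x^4 - (10125/8)x^3 + (7749/4)x^2 - (23535/16)x + 1777/4

S_{3/2} f = -(1215/64)x^6 - (81/8)x^4 - 8
Δ f = -10x^5 - 25x^4 - (124/3)x^3 - 37x^2 - 18x - 11/3
S_{-3/2} Δ f = (1215/16)x^5 - (2025/16)x^4 + (279/2)x^3 - (333/4)x^2 + 27x - 11/3
∇ S_{-3/2} Δ f = (6075/16)x^4 - (10125/8)x^3 + (7749/4)x^2 - (23535/16)x + 1809/4
(S_{3/2} + ∇ S_{-3/2} Δ) f = -(1215/64)x^6 + (5913/16)x^4 - (10125/8)x^3 + (7749/4)x^2 - (23535/16)x + 1777/4


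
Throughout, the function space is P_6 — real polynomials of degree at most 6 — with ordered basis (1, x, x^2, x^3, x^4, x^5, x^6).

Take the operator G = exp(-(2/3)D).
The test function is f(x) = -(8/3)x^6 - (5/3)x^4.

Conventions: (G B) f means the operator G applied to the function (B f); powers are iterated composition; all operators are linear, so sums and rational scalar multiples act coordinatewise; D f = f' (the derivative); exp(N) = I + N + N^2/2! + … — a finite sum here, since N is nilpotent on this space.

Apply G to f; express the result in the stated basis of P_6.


order-1 term: (32/3)x^5 + (40/9)x^3
order-2 term: -(160/9)x^4 - (40/9)x^2
order-3 term: (1280/81)x^3 + (160/81)x
order-4 term: -(640/81)x^2 - 80/243
order-5 term: (512/243)x
order-6 term: -512/2187
the series for exp(-(2/3)D) f terminates at order 6
exp(-(2/3)D) f = -(8/3)x^6 + (32/3)x^5 - (175/9)x^4 + (1640/81)x^3 - (1000/81)x^2 + (992/243)x - 1232/2187

the result is g(x) = -(8/3)x^6 + (32/3)x^5 - (175/9)x^4 + (1640/81)x^3 - (1000/81)x^2 + (992/243)x - 1232/2187


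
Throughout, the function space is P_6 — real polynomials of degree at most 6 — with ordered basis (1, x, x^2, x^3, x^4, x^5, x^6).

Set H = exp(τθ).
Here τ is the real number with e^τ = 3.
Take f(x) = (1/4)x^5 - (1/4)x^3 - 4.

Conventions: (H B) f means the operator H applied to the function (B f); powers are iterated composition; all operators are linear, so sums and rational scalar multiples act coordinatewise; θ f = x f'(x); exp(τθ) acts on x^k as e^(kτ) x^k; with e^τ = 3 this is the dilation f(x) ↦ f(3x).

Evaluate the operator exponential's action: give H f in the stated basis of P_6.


g(x) = (243/4)x^5 - (27/4)x^3 - 4

exp(τθ) x^k = e^(kτ) x^k; with e^τ = 3 this sends x^k to 3^k x^k
x^3 ↦ 27 x^3
x^5 ↦ 243 x^5
applying this coordinatewise to f: exp(τθ) f = (243/4)x^5 - (27/4)x^3 - 4


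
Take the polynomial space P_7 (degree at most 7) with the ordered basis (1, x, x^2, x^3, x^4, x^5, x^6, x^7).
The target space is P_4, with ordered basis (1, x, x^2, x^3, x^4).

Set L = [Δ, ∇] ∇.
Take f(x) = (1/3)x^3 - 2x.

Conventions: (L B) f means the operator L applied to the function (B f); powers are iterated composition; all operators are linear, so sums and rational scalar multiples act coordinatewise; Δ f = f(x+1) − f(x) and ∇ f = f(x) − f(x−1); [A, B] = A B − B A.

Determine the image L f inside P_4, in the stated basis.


the result is g(x) = 0

∇ f = x^2 - x - 5/3
∇ ∇ f = 2x - 2
Δ ∇ ∇ f = 2
Δ ∇ f = 2x
∇ Δ ∇ f = 2
[Δ, ∇] ∇ f = 0


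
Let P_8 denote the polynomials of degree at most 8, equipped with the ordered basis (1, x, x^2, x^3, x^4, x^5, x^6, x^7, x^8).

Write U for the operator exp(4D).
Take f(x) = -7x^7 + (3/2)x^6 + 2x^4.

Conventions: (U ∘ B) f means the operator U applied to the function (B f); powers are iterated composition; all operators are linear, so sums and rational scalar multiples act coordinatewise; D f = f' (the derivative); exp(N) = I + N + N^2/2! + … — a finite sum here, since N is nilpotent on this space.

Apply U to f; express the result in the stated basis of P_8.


g(x) = -7x^7 - (389/2)x^6 - 2316x^5 - 15318x^4 - 60768x^3 - 144576x^2 - 190976x - 108032

order-1 term: -196x^6 + 36x^5 + 32x^3
order-2 term: -2352x^5 + 360x^4 + 192x^2
order-3 term: -15680x^4 + 1920x^3 + 512x
order-4 term: -62720x^3 + 5760x^2 + 512
order-5 term: -150528x^2 + 9216x
order-6 term: -200704x + 6144
order-7 term: -114688
the series for exp(4D) f terminates at order 7
exp(4D) f = -7x^7 - (389/2)x^6 - 2316x^5 - 15318x^4 - 60768x^3 - 144576x^2 - 190976x - 108032


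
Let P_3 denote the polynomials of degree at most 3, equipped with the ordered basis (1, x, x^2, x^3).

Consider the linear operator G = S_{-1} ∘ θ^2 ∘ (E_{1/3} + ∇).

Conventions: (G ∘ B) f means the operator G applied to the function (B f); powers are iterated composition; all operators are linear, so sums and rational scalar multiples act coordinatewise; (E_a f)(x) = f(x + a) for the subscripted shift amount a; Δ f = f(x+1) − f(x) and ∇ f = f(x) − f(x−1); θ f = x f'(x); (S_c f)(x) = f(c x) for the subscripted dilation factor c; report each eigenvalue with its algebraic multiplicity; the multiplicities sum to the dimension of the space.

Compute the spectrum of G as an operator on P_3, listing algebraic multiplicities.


λ = -9 (multiplicity 1), λ = -1 (multiplicity 1), λ = 0 (multiplicity 1), λ = 4 (multiplicity 1)

image of 1: 0
image of x: -x
image of x^2: 4x^2 - (8/3)x
image of x^3: -9x^3 + 16x^2 + (8/3)x
the matrix is upper triangular; its diagonal is (0, -1, 4, -9)
for a triangular matrix the eigenvalues are the diagonal entries, with algebraic multiplicity their repetition count


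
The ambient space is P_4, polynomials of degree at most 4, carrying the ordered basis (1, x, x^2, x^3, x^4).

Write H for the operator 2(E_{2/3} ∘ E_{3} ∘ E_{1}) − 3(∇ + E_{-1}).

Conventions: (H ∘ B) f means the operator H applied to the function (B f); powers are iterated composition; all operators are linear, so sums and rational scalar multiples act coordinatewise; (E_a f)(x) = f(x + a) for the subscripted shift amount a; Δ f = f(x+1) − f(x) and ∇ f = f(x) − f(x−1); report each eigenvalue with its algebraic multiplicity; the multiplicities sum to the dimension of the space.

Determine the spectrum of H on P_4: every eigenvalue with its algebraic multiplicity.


λ = -1 (multiplicity 5)

image of 1: -1
image of x: -x + 28/3
image of x^2: -x^2 + (56/3)x + 392/9
image of x^3: -x^3 + 28x^2 + (392/3)x + 5488/27
image of x^4: -x^4 + (112/3)x^3 + (784/3)x^2 + (21952/27)x + 76832/81
the matrix is upper triangular; its diagonal is (-1, -1, -1, -1, -1)
for a triangular matrix the eigenvalues are the diagonal entries, with algebraic multiplicity their repetition count


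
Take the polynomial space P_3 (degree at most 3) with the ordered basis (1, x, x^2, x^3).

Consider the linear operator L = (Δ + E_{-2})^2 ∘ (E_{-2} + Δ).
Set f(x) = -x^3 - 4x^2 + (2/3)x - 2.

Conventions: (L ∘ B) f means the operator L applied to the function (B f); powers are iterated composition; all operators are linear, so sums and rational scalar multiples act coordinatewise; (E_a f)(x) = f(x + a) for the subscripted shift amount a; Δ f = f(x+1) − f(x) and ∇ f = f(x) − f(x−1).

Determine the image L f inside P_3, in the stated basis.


E_{-2} f = -x^3 + 2x^2 + (14/3)x - 34/3
Δ f = -3x^2 - 11x - 13/3
(E_{-2} + Δ) f = -x^3 - x^2 - (19/3)x - 47/3
Δ (E_{-2} + Δ) f = -3x^2 - 5x - 25/3
E_{-2} (E_{-2} + Δ) f = -x^3 + 5x^2 - (43/3)x + 1
(Δ + E_{-2}) (E_{-2} + Δ) f = -x^3 + 2x^2 - (58/3)x - 22/3
Δ (Δ + E_{-2}) (E_{-2} + Δ) f = -3x^2 + x - 55/3
E_{-2} (Δ + E_{-2}) (E_{-2} + Δ) f = -x^3 + 8x^2 - (118/3)x + 142/3
(Δ + E_{-2}) (Δ + E_{-2}) (E_{-2} + Δ) f = -x^3 + 5x^2 - (115/3)x + 29

the image equals g(x) = -x^3 + 5x^2 - (115/3)x + 29


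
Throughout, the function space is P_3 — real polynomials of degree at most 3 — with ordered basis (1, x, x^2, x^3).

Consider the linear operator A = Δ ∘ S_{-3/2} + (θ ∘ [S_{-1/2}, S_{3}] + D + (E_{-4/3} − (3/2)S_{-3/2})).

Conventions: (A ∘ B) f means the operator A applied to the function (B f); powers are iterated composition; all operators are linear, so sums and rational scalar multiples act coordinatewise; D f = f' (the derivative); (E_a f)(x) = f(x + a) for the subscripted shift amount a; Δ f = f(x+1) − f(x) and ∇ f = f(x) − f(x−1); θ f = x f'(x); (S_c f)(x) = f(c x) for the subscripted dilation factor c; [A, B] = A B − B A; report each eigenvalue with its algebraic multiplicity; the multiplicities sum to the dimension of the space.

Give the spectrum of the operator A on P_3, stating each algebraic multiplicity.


λ = -19/8 (multiplicity 1), λ = -1/2 (multiplicity 1), λ = 13/4 (multiplicity 1), λ = 97/16 (multiplicity 1)

image of 1: -1/2
image of x: (13/4)x - 11/6
image of x^2: -(19/8)x^2 + (23/6)x + 145/36
image of x^3: (97/16)x^3 - (89/8)x^2 - (115/24)x - 1241/216
the matrix is upper triangular; its diagonal is (-1/2, 13/4, -19/8, 97/16)
for a triangular matrix the eigenvalues are the diagonal entries, with algebraic multiplicity their repetition count


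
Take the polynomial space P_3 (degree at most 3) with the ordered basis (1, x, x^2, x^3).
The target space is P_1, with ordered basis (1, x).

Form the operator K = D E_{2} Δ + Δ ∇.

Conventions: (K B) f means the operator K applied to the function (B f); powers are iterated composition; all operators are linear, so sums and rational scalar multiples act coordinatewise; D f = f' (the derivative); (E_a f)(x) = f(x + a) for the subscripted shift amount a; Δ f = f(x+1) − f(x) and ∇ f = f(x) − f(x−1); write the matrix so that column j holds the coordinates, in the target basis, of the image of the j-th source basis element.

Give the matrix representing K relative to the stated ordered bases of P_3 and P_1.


the matrix is [[0, 0, 4, 15]; [0, 0, 0, 12]] (rows listed top to bottom)

image of 1: 0
image of x: 0
image of x^2: 4
image of x^3: 12x + 15
each image's coordinates form column j of the matrix


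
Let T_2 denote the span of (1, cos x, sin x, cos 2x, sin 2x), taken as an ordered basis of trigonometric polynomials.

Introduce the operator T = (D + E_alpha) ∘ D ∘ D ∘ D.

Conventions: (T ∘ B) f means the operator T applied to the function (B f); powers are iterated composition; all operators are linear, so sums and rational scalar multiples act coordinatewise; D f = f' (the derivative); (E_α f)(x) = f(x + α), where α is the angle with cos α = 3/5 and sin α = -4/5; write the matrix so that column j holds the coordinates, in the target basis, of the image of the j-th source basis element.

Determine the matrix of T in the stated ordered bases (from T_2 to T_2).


the matrix is [[0, 0, 0, 0, 0]; [0, 1/5, -3/5, 0, 0]; [0, 3/5, 1/5, 0, 0]; [0, 0, 0, 208/25, 56/25]; [0, 0, 0, -56/25, 208/25]] (rows listed top to bottom)

image of 1: 0
image of cos x: (1/5)cos x + (3/5)sin x
image of sin x: -(3/5)cos x + (1/5)sin x
image of cos 2x: (208/25)cos 2x - (56/25)sin 2x
image of sin 2x: (56/25)cos 2x + (208/25)sin 2x
each image's coordinates form column j of the matrix


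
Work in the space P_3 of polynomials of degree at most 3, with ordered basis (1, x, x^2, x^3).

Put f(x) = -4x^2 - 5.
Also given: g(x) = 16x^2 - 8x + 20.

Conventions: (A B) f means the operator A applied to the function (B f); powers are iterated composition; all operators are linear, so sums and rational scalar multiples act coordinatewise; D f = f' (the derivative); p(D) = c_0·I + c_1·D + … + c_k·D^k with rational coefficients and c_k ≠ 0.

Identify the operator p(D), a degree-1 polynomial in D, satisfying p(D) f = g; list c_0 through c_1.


p(D) = -4·I + D, i.e. c_0 = -4, c_1 = 1

D^0 f = -4x^2 - 5
D^1 f = -8x
matching coefficients of g against c_0 f + c_1 Df + … from the top degree down determines the c_i
solution: c_0 = -4, c_1 = 1


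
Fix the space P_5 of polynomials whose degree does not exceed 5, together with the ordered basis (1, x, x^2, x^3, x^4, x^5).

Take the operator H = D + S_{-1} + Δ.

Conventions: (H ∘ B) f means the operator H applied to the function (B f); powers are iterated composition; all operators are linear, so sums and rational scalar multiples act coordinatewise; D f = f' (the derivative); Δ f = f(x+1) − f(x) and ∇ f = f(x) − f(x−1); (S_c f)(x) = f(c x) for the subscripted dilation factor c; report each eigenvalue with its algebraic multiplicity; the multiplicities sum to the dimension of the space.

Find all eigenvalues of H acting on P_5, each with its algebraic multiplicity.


λ = -1 (multiplicity 3), λ = 1 (multiplicity 3)

image of 1: 1
image of x: -x + 2
image of x^2: x^2 + 4x + 1
image of x^3: -x^3 + 6x^2 + 3x + 1
image of x^4: x^4 + 8x^3 + 6x^2 + 4x + 1
image of x^5: -x^5 + 10x^4 + 10x^3 + 10x^2 + 5x + 1
the matrix is upper triangular; its diagonal is (1, -1, 1, -1, 1, -1)
for a triangular matrix the eigenvalues are the diagonal entries, with algebraic multiplicity their repetition count


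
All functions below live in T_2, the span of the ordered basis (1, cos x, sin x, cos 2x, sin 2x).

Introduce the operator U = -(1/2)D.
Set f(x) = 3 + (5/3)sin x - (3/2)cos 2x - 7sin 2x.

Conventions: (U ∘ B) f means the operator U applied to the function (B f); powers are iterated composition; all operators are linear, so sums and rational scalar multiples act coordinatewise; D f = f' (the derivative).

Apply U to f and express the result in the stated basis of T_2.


D f = (5/3)cos x - 14cos 2x + 3sin 2x
(-(1/2)D) f = -(5/6)cos x + 7cos 2x - (3/2)sin 2x

the result is g(x) = -(5/6)cos x + 7cos 2x - (3/2)sin 2x


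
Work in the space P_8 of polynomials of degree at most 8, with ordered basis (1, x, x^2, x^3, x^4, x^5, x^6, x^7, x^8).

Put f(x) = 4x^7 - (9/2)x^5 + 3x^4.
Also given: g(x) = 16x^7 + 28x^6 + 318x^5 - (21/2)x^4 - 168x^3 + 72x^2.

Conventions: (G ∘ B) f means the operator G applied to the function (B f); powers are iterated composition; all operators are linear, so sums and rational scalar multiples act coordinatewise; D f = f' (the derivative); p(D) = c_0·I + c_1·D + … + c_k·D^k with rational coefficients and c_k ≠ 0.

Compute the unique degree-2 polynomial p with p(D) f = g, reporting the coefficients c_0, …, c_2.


p(D) = 4·I + D + 2·D^2, i.e. c_0 = 4, c_1 = 1, c_2 = 2

D^0 f = 4x^7 - (9/2)x^5 + 3x^4
D^1 f = 28x^6 - (45/2)x^4 + 12x^3
D^2 f = 168x^5 - 90x^3 + 36x^2
matching coefficients of g against c_0 f + c_1 Df + … from the top degree down determines the c_i
solution: c_0 = 4, c_1 = 1, c_2 = 2


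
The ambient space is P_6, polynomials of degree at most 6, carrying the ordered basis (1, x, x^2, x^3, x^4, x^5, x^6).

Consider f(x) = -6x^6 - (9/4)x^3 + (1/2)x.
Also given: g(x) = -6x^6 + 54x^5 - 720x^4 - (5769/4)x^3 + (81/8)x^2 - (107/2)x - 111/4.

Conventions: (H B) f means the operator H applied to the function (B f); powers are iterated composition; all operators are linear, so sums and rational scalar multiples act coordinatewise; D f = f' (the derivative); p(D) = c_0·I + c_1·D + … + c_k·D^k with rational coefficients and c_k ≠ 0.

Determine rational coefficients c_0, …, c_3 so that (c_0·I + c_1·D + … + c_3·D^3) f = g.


D^0 f = -6x^6 - (9/4)x^3 + (1/2)x
D^1 f = -36x^5 - (27/4)x^2 + 1/2
D^2 f = -180x^4 - (27/2)x
D^3 f = -720x^3 - 27/2
matching coefficients of g against c_0 f + c_1 Df + … from the top degree down determines the c_i
solution: c_0 = 1, c_1 = -3/2, c_2 = 4, c_3 = 2

p(D) = I − (3/2)·D + 4·D^2 + 2·D^3, i.e. c_0 = 1, c_1 = -3/2, c_2 = 4, c_3 = 2


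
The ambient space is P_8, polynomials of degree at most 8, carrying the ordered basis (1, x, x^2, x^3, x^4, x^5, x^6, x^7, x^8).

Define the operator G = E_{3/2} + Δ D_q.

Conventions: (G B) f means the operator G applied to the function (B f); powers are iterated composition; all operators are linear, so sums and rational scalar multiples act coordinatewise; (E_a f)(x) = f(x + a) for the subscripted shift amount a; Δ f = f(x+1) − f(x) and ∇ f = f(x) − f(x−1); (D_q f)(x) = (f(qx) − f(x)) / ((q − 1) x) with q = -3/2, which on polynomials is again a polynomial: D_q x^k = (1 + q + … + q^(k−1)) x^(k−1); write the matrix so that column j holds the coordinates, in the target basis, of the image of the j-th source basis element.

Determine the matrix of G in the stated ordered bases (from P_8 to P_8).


the matrix is [[1, 3/2, 7/4, 41/8, 55/16, 353/32, 463/64, 3113/128, 4039/256]; [0, 1, 3, 41/4, 69/8, 625/16, 793/32, 7881/64, 8669/128]; [0, 0, 1, 9/2, 69/8, 435/8, 275/8, 17151/64, 14343/128]; [0, 0, 0, 1, 6, 145/4, 415/16, 2575/8, 10297/128]; [0, 0, 0, 0, 1, 15/2, 415/32, 14505/64, 1225/128]; [0, 0, 0, 0, 0, 1, 9, 2901/32, -2289/128]; [0, 0, 0, 0, 0, 0, 1, 21/2, -763/128]; [0, 0, 0, 0, 0, 0, 0, 1, 12]; [0, 0, 0, 0, 0, 0, 0, 0, 1]] (rows listed top to bottom)

image of 1: 1
image of x: x + 3/2
image of x^2: x^2 + 3x + 7/4
image of x^3: x^3 + (9/2)x^2 + (41/4)x + 41/8
image of x^4: x^4 + 6x^3 + (69/8)x^2 + (69/8)x + 55/16
image of x^5: x^5 + (15/2)x^4 + (145/4)x^3 + (435/8)x^2 + (625/16)x + 353/32
image of x^6: x^6 + 9x^5 + (415/32)x^4 + (415/16)x^3 + (275/8)x^2 + (793/32)x + 463/64
image of x^7: x^7 + (21/2)x^6 + (2901/32)x^5 + (14505/64)x^4 + (2575/8)x^3 + (17151/64)x^2 + (7881/64)x + 3113/128
image of x^8: x^8 + 12x^7 - (763/128)x^6 - (2289/128)x^5 + (1225/128)x^4 + (10297/128)x^3 + (14343/128)x^2 + (8669/128)x + 4039/256
each image's coordinates form column j of the matrix


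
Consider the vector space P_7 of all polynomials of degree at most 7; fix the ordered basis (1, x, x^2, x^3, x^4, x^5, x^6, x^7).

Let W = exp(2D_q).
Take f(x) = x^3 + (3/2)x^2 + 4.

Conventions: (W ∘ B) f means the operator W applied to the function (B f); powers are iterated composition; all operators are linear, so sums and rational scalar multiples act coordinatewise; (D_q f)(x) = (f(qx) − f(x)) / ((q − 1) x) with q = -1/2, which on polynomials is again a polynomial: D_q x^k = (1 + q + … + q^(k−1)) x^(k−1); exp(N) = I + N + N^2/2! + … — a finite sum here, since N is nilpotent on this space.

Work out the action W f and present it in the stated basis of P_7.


order-1 term: (3/2)x^2 + (3/2)x
order-2 term: (3/4)x + 3/2
order-3 term: 1/2
the series for exp(2D_q) f terminates at order 3
exp(2D_q) f = x^3 + 3x^2 + (9/4)x + 6

the result is g(x) = x^3 + 3x^2 + (9/4)x + 6


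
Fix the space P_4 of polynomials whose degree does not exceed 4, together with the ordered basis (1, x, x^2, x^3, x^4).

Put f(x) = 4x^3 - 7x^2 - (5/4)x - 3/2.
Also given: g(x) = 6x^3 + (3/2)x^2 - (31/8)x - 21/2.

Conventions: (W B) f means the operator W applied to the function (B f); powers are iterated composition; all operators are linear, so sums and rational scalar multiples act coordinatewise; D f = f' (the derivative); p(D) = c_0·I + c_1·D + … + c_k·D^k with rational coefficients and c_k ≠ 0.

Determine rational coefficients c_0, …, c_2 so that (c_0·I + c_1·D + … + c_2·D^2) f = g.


D^0 f = 4x^3 - 7x^2 - (5/4)x - 3/2
D^1 f = 12x^2 - 14x - 5/4
D^2 f = 24x - 14
matching coefficients of g against c_0 f + c_1 Df + … from the top degree down determines the c_i
solution: c_0 = 3/2, c_1 = 1, c_2 = 1/2

c_0 = 3/2, c_1 = 1, c_2 = 1/2


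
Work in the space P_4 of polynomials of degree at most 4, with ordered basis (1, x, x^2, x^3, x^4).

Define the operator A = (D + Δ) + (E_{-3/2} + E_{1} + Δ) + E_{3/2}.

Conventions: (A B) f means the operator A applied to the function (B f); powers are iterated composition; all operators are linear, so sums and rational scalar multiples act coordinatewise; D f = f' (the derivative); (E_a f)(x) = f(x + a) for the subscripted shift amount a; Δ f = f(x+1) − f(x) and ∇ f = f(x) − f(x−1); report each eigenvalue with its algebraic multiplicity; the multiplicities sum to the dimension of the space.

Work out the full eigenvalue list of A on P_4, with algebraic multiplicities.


image of 1: 3
image of x: 3x + 4
image of x^2: 3x^2 + 8x + 15/2
image of x^3: 3x^3 + 12x^2 + (45/2)x + 3
image of x^4: 3x^4 + 16x^3 + 45x^2 + 12x + 105/8
the matrix is upper triangular; its diagonal is (3, 3, 3, 3, 3)
for a triangular matrix the eigenvalues are the diagonal entries, with algebraic multiplicity their repetition count

λ = 3 (multiplicity 5)


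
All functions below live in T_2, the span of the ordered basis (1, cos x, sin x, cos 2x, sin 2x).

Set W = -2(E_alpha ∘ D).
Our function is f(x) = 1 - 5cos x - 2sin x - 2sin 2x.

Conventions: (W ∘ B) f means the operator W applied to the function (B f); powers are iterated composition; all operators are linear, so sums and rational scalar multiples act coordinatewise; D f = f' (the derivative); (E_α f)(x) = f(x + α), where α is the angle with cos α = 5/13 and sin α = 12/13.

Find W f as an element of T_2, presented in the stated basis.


the result is g(x) = -(100/13)cos x - (98/13)sin x - (952/169)cos 2x - (960/169)sin 2x

D f = -2cos x + 5sin x - 4cos 2x
E_alpha D f = (50/13)cos x + (49/13)sin x + (476/169)cos 2x + (480/169)sin 2x
(-2(E_alpha ∘ D)) f = -(100/13)cos x - (98/13)sin x - (952/169)cos 2x - (960/169)sin 2x


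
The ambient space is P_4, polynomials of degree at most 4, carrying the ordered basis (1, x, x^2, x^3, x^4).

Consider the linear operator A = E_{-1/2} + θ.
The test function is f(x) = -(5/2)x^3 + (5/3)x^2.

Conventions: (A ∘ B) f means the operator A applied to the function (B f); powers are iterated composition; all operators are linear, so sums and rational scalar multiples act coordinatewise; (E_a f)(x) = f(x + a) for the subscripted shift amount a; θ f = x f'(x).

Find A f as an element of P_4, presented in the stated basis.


g(x) = -10x^3 + (35/4)x^2 - (85/24)x + 35/48

E_{-1/2} f = -(5/2)x^3 + (65/12)x^2 - (85/24)x + 35/48
θ f = -(15/2)x^3 + (10/3)x^2
(E_{-1/2} + θ) f = -10x^3 + (35/4)x^2 - (85/24)x + 35/48


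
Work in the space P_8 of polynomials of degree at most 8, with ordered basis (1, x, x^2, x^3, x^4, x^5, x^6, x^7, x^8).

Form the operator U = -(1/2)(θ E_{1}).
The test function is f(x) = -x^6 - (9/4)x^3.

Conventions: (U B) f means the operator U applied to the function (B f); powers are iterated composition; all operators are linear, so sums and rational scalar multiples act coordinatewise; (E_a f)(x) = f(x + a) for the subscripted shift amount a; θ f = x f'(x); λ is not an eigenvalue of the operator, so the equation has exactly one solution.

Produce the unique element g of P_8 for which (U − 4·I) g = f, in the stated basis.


the result is g(x) = (1/7)x^6 - (30/91)x^5 - (15/91)x^4 + (129/182)x^3 + (3/910)x^2 - (69/910)x

write g with unknown coordinates in the stated basis and equate coefficients in (U − 4·I) g = f
solving from the highest basis element down gives g = (1/7)x^6 - (30/91)x^5 - (15/91)x^4 + (129/182)x^3 + (3/910)x^2 - (69/910)x
check: U g = -(3/7)x^6 - (120/91)x^5 - (60/91)x^4 + (213/364)x^3 + (6/455)x^2 - (138/455)x
so U g − 4·g = -x^6 - (9/4)x^3 = f ✓


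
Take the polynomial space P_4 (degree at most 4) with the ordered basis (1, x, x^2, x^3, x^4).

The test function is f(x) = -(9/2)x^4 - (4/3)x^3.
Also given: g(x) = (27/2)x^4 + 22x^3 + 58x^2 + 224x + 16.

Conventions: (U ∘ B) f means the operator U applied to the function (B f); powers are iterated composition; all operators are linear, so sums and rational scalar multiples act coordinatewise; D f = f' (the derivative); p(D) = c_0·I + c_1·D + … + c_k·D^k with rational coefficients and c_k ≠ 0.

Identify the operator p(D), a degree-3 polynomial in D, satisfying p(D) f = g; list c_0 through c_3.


c_0 = -3, c_1 = -1, c_2 = -1, c_3 = -2

D^0 f = -(9/2)x^4 - (4/3)x^3
D^1 f = -18x^3 - 4x^2
D^2 f = -54x^2 - 8x
D^3 f = -108x - 8
matching coefficients of g against c_0 f + c_1 Df + … from the top degree down determines the c_i
solution: c_0 = -3, c_1 = -1, c_2 = -1, c_3 = -2


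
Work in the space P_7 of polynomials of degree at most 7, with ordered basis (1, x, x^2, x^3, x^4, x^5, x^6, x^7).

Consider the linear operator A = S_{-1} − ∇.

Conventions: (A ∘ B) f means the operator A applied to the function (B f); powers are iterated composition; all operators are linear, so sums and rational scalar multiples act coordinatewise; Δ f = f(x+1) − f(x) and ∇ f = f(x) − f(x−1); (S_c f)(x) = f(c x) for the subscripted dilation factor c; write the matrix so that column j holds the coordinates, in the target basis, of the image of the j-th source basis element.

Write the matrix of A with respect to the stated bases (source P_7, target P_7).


the matrix is [[1, -1, 1, -1, 1, -1, 1, -1]; [0, -1, -2, 3, -4, 5, -6, 7]; [0, 0, 1, -3, 6, -10, 15, -21]; [0, 0, 0, -1, -4, 10, -20, 35]; [0, 0, 0, 0, 1, -5, 15, -35]; [0, 0, 0, 0, 0, -1, -6, 21]; [0, 0, 0, 0, 0, 0, 1, -7]; [0, 0, 0, 0, 0, 0, 0, -1]] (rows listed top to bottom)

image of 1: 1
image of x: -x - 1
image of x^2: x^2 - 2x + 1
image of x^3: -x^3 - 3x^2 + 3x - 1
image of x^4: x^4 - 4x^3 + 6x^2 - 4x + 1
image of x^5: -x^5 - 5x^4 + 10x^3 - 10x^2 + 5x - 1
image of x^6: x^6 - 6x^5 + 15x^4 - 20x^3 + 15x^2 - 6x + 1
image of x^7: -x^7 - 7x^6 + 21x^5 - 35x^4 + 35x^3 - 21x^2 + 7x - 1
each image's coordinates form column j of the matrix


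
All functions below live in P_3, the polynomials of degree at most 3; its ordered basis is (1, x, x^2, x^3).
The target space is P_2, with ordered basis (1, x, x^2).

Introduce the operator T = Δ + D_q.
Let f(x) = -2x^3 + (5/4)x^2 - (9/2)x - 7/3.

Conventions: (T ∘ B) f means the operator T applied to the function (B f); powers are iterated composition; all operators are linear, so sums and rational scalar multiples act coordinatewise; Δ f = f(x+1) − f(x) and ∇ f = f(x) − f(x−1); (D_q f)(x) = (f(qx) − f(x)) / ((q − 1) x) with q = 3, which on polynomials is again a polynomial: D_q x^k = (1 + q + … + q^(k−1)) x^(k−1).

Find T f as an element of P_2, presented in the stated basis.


g(x) = -32x^2 + (3/2)x - 39/4

Δ f = -6x^2 - (7/2)x - 21/4
D_q f = -26x^2 + 5x - 9/2
(Δ + D_q) f = -32x^2 + (3/2)x - 39/4


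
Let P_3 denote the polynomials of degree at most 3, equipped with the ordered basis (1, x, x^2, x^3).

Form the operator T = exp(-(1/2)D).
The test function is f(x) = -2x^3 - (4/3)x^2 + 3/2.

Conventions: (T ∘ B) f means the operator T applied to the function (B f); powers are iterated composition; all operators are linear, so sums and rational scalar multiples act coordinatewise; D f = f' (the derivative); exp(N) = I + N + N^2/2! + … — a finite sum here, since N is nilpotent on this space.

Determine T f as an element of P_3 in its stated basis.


g(x) = -2x^3 + (5/3)x^2 - (1/6)x + 17/12

order-1 term: 3x^2 + (4/3)x
order-2 term: -(3/2)x - 1/3
order-3 term: 1/4
the series for exp(-(1/2)D) f terminates at order 3
exp(-(1/2)D) f = -2x^3 + (5/3)x^2 - (1/6)x + 17/12


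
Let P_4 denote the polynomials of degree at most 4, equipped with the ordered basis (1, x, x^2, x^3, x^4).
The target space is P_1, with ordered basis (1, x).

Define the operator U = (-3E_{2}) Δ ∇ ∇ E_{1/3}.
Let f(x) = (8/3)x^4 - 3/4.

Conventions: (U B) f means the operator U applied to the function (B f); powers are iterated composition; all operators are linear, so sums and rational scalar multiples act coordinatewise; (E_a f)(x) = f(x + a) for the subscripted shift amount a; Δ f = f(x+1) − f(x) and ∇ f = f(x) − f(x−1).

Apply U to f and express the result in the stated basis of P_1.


E_{1/3} f = (8/3)x^4 + (32/9)x^3 + (16/9)x^2 + (32/81)x - 697/972
∇ E_{1/3} f = (32/3)x^3 - (16/3)x^2 + (32/9)x - 40/81
∇ ∇ E_{1/3} f = 32x^2 - (128/3)x + 176/9
Δ (∇ ∇ E_{1/3}) f = 64x - 32/3
E_{2} Δ (∇ ∇ E_{1/3}) f = 64x + 352/3
(-3E_{2}) Δ (∇ ∇ E_{1/3}) f = -192x - 352

g(x) = -192x - 352


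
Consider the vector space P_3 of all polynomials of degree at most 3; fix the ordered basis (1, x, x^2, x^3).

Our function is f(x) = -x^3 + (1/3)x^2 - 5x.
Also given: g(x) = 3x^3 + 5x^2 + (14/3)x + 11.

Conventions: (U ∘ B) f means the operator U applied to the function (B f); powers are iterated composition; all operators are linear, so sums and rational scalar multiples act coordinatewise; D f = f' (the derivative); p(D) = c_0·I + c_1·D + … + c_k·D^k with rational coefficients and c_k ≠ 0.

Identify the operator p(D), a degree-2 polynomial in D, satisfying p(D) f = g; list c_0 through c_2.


D^0 f = -x^3 + (1/3)x^2 - 5x
D^1 f = -3x^2 + (2/3)x - 5
D^2 f = -6x + 2/3
matching coefficients of g against c_0 f + c_1 Df + … from the top degree down determines the c_i
solution: c_0 = -3, c_1 = -2, c_2 = 3/2

p(D) = -3·I − 2·D + (3/2)·D^2, i.e. c_0 = -3, c_1 = -2, c_2 = 3/2


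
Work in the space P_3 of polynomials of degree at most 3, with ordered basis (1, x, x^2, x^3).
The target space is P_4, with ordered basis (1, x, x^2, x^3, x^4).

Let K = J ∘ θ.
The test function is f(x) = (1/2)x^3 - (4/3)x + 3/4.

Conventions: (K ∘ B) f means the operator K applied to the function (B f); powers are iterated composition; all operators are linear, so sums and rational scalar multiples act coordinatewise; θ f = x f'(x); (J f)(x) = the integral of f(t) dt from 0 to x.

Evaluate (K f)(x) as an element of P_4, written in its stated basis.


the result is g(x) = (3/8)x^4 - (2/3)x^2

θ f = (3/2)x^3 - (4/3)x
J θ f = (3/8)x^4 - (2/3)x^2


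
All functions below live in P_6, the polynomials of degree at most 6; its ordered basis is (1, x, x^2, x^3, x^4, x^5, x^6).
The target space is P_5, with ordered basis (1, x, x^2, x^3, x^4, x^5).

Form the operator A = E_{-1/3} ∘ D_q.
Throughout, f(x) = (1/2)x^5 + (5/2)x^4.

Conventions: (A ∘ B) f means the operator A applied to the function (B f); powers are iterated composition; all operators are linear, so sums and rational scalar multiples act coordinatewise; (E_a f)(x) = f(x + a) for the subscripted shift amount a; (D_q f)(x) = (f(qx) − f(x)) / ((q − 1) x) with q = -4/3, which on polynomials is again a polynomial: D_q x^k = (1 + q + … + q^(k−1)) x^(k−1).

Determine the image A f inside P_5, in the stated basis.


D_q f = (181/162)x^4 - (125/54)x^3
E_{-1/3} D_q f = (181/162)x^4 - (1849/486)x^3 + (1487/486)x^2 - (4099/4374)x + 653/6561

the image equals g(x) = (181/162)x^4 - (1849/486)x^3 + (1487/486)x^2 - (4099/4374)x + 653/6561


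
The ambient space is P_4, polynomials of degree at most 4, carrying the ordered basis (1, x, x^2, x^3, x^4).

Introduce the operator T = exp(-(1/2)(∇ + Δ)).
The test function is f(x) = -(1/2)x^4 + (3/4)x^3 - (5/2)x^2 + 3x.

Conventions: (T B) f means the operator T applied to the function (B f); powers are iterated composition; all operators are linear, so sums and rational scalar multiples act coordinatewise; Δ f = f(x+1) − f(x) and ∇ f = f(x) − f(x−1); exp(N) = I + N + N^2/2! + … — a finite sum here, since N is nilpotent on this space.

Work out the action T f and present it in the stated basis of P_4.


order-1 term: 2x^3 - (9/4)x^2 + 7x - 15/4
order-2 term: -3x^2 + (9/4)x - 9/2
order-3 term: 2x - 3/4
order-4 term: -1/2
the series for exp(-(1/2)(∇ + Δ)) f terminates at order 4
exp(-(1/2)(∇ + Δ)) f = -(1/2)x^4 + (11/4)x^3 - (31/4)x^2 + (57/4)x - 19/2

g(x) = -(1/2)x^4 + (11/4)x^3 - (31/4)x^2 + (57/4)x - 19/2


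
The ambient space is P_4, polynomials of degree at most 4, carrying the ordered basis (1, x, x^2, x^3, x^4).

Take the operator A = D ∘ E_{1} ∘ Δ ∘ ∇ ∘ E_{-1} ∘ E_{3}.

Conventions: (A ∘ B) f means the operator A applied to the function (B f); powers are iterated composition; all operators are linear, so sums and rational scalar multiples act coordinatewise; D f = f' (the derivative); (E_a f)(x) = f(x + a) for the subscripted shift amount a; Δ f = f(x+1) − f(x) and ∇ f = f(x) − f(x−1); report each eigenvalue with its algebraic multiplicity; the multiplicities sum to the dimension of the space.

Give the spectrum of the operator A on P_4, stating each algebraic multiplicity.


λ = 0 (multiplicity 5)

image of 1: 0
image of x: 0
image of x^2: 0
image of x^3: 6
image of x^4: 24x + 72
the matrix is upper triangular; its diagonal is (0, 0, 0, 0, 0)
for a triangular matrix the eigenvalues are the diagonal entries, with algebraic multiplicity their repetition count


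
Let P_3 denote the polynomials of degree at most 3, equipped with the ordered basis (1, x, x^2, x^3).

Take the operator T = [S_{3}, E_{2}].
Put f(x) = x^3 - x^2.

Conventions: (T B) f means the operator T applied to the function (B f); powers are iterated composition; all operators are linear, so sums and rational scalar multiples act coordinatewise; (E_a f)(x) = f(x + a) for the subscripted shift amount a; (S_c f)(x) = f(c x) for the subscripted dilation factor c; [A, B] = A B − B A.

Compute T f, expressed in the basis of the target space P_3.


E_{2} f = x^3 + 5x^2 + 8x + 4
S_{3} E_{2} f = 27x^3 + 45x^2 + 24x + 4
S_{3} f = 27x^3 - 9x^2
E_{2} S_{3} f = 27x^3 + 153x^2 + 288x + 180
[S_{3}, E_{2}] f = -108x^2 - 264x - 176

the result is g(x) = -108x^2 - 264x - 176


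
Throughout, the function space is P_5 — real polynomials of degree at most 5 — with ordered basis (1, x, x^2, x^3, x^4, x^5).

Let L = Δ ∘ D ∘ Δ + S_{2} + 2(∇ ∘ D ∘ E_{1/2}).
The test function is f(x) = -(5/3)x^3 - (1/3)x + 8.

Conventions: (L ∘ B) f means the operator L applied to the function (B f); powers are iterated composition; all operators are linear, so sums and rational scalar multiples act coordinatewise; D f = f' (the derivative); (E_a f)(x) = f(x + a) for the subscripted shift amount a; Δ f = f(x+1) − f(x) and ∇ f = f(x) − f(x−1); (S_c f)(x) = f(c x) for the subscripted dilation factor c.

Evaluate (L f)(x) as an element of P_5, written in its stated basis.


Δ f = -5x^2 - 5x - 2
D Δ f = -10x - 5
Δ D Δ f = -10
S_{2} f = -(40/3)x^3 - (2/3)x + 8
E_{1/2} f = -(5/3)x^3 - (5/2)x^2 - (19/12)x + 61/8
D E_{1/2} f = -5x^2 - 5x - 19/12
∇ D E_{1/2} f = -10x
(2(∇ ∘ D ∘ E_{1/2})) f = -20x
(Δ ∘ D ∘ Δ + S_{2} + 2(∇ ∘ D ∘ E_{1/2})) f = -(40/3)x^3 - (62/3)x - 2

the result is g(x) = -(40/3)x^3 - (62/3)x - 2


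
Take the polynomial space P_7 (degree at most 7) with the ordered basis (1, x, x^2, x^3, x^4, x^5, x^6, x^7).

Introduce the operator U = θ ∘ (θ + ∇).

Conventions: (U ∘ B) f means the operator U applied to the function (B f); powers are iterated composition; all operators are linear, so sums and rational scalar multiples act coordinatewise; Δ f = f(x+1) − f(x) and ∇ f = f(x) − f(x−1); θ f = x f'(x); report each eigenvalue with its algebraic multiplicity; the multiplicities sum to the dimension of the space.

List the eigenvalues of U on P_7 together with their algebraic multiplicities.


λ = 0 (multiplicity 1), λ = 1 (multiplicity 1), λ = 4 (multiplicity 1), λ = 9 (multiplicity 1), λ = 16 (multiplicity 1), λ = 25 (multiplicity 1), λ = 36 (multiplicity 1), λ = 49 (multiplicity 1)

image of 1: 0
image of x: x
image of x^2: 4x^2 + 2x
image of x^3: 9x^3 + 6x^2 - 3x
image of x^4: 16x^4 + 12x^3 - 12x^2 + 4x
image of x^5: 25x^5 + 20x^4 - 30x^3 + 20x^2 - 5x
image of x^6: 36x^6 + 30x^5 - 60x^4 + 60x^3 - 30x^2 + 6x
image of x^7: 49x^7 + 42x^6 - 105x^5 + 140x^4 - 105x^3 + 42x^2 - 7x
the matrix is upper triangular; its diagonal is (0, 1, 4, 9, 16, 25, 36, 49)
for a triangular matrix the eigenvalues are the diagonal entries, with algebraic multiplicity their repetition count


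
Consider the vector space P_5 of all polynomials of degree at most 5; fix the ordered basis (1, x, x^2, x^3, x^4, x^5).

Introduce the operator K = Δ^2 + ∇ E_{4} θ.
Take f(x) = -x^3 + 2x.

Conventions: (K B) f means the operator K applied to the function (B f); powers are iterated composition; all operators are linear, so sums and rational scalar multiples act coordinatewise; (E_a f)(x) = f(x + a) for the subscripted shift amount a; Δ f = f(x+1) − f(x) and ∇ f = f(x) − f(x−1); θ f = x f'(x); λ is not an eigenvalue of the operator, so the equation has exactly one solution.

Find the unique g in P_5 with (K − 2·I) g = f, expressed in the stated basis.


write g with unknown coordinates in the stated basis and equate coefficients in (K − 2·I) g = f
solving from the highest basis element down gives g = (1/2)x^3 + (9/4)x^2 + (83/4)x + 461/8
check: K g = (9/2)x^2 + (87/2)x + 461/4
so K g − 2·g = -x^3 + 2x = f ✓

the result is g(x) = (1/2)x^3 + (9/4)x^2 + (83/4)x + 461/8


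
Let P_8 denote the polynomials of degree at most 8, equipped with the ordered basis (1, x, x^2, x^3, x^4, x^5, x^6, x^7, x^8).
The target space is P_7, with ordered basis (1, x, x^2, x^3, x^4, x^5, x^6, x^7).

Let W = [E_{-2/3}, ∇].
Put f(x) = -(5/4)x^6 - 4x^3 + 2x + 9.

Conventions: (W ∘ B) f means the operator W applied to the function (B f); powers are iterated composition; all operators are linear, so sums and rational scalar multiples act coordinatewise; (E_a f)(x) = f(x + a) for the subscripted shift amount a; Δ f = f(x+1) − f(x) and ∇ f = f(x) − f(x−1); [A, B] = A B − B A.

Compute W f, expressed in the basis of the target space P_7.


∇ f = -(15/2)x^5 + (75/4)x^4 - 25x^3 + (27/4)x^2 + (9/2)x - 3/4
E_{-2/3} ∇ f = -(15/2)x^5 + (175/4)x^4 - (325/3)x^3 + (4643/36)x^2 - (3643/54)x + 3677/324
E_{-2/3} f = -(5/4)x^6 + 5x^5 - (25/3)x^4 + (92/27)x^3 + (116/27)x^2 - (190/81)x + 6373/729
∇ E_{-2/3} f = -(15/2)x^5 + (175/4)x^4 - (325/3)x^3 + (4643/36)x^2 - (3643/54)x + 3677/324
[E_{-2/3}, ∇] f = 0

g(x) = 0


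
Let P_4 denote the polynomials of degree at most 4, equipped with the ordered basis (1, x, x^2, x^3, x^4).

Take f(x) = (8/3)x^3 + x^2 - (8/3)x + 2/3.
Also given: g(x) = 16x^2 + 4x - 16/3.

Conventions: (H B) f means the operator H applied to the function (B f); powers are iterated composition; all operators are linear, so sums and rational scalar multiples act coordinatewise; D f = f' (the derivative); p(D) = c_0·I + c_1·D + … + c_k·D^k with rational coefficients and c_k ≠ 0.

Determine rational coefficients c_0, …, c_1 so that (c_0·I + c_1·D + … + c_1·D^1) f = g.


D^0 f = (8/3)x^3 + x^2 - (8/3)x + 2/3
D^1 f = 8x^2 + 2x - 8/3
matching coefficients of g against c_0 f + c_1 Df + … from the top degree down determines the c_i
solution: c_0 = 0, c_1 = 2

p(D) = 2·D, i.e. c_0 = 0, c_1 = 2


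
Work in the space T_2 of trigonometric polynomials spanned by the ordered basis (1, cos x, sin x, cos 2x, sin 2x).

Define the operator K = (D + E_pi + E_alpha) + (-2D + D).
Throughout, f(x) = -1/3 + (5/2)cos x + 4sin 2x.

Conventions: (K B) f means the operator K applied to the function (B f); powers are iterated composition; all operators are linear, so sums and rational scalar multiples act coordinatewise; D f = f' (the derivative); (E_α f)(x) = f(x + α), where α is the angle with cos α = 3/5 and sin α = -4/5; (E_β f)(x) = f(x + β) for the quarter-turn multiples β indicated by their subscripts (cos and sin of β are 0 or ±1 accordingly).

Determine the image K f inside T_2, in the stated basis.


D f = -(5/2)sin x + 8cos 2x
E_pi f = -1/3 - (5/2)cos x + 4sin 2x
E_alpha f = -1/3 + (3/2)cos x + 2sin x - (96/25)cos 2x - (28/25)sin 2x
(D + E_pi + E_alpha) f = -2/3 - cos x - (1/2)sin x + (104/25)cos 2x + (72/25)sin 2x
D f = -(5/2)sin x + 8cos 2x
(-2D) f = 5sin x - 16cos 2x
D f = -(5/2)sin x + 8cos 2x
(-2D + D) f = (5/2)sin x - 8cos 2x
((D + E_pi + E_alpha) + (-2D + D)) f = -2/3 - cos x + 2sin x - (96/25)cos 2x + (72/25)sin 2x

the image equals g(x) = -2/3 - cos x + 2sin x - (96/25)cos 2x + (72/25)sin 2x


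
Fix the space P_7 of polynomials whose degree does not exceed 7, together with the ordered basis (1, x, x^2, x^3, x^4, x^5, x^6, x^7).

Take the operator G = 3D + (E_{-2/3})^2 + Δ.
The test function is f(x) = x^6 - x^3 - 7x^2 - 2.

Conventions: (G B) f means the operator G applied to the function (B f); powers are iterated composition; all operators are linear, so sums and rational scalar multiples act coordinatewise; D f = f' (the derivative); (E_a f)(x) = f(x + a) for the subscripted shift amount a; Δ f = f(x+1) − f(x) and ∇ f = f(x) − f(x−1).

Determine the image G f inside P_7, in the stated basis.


D f = 6x^5 - 3x^2 - 14x
(3D) f = 18x^5 - 9x^2 - 42x
E_{-2/3} f = x^6 - 4x^5 + (20/3)x^4 - (187/27)x^3 - (55/27)x^2 + (584/81)x - 3446/729
E_{-2/3} E_{-2/3} f = x^6 - 8x^5 + (80/3)x^4 - (1307/27)x^3 + (1199/27)x^2 - (968/81)x - 4706/729
Δ f = 6x^5 + 15x^4 + 20x^3 + 12x^2 - 11x - 7
(3D + (E_{-2/3})^2 + Δ) f = x^6 + 16x^5 + (125/3)x^4 - (767/27)x^3 + (1280/27)x^2 - (5261/81)x - 9809/729

the image equals g(x) = x^6 + 16x^5 + (125/3)x^4 - (767/27)x^3 + (1280/27)x^2 - (5261/81)x - 9809/729
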